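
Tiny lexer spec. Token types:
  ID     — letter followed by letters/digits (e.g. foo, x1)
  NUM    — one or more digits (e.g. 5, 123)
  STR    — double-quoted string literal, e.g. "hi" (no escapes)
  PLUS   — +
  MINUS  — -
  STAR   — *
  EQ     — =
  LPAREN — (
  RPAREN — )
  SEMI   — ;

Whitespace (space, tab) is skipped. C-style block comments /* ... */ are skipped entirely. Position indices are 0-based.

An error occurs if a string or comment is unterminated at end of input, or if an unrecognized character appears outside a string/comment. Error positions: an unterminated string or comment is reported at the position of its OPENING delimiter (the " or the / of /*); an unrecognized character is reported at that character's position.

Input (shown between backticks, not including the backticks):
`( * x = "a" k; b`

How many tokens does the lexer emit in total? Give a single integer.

pos=0: emit LPAREN '('
pos=2: emit STAR '*'
pos=4: emit ID 'x' (now at pos=5)
pos=6: emit EQ '='
pos=8: enter STRING mode
pos=8: emit STR "a" (now at pos=11)
pos=12: emit ID 'k' (now at pos=13)
pos=13: emit SEMI ';'
pos=15: emit ID 'b' (now at pos=16)
DONE. 8 tokens: [LPAREN, STAR, ID, EQ, STR, ID, SEMI, ID]

Answer: 8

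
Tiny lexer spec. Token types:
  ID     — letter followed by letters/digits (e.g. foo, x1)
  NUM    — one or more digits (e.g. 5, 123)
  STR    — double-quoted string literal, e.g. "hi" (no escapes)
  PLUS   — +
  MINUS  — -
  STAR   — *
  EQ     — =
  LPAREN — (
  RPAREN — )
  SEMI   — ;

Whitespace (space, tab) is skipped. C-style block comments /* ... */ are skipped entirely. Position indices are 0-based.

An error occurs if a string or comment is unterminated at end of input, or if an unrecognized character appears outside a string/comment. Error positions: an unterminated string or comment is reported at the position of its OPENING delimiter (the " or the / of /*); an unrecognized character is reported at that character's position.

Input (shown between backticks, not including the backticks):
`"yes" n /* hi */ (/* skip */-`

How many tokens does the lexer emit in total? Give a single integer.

pos=0: enter STRING mode
pos=0: emit STR "yes" (now at pos=5)
pos=6: emit ID 'n' (now at pos=7)
pos=8: enter COMMENT mode (saw '/*')
exit COMMENT mode (now at pos=16)
pos=17: emit LPAREN '('
pos=18: enter COMMENT mode (saw '/*')
exit COMMENT mode (now at pos=28)
pos=28: emit MINUS '-'
DONE. 4 tokens: [STR, ID, LPAREN, MINUS]

Answer: 4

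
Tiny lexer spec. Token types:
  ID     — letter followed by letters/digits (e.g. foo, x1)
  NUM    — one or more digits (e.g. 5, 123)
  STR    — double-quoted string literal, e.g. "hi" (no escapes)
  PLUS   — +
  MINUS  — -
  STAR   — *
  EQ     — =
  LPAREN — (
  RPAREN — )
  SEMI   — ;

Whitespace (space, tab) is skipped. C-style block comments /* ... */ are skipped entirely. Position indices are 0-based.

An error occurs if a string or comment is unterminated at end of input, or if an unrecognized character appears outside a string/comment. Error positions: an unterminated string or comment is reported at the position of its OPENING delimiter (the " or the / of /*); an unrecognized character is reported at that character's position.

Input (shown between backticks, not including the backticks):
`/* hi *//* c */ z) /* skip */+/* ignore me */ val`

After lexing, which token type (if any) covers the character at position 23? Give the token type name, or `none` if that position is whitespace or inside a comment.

Answer: none

Derivation:
pos=0: enter COMMENT mode (saw '/*')
exit COMMENT mode (now at pos=8)
pos=8: enter COMMENT mode (saw '/*')
exit COMMENT mode (now at pos=15)
pos=16: emit ID 'z' (now at pos=17)
pos=17: emit RPAREN ')'
pos=19: enter COMMENT mode (saw '/*')
exit COMMENT mode (now at pos=29)
pos=29: emit PLUS '+'
pos=30: enter COMMENT mode (saw '/*')
exit COMMENT mode (now at pos=45)
pos=46: emit ID 'val' (now at pos=49)
DONE. 4 tokens: [ID, RPAREN, PLUS, ID]
Position 23: char is 'k' -> none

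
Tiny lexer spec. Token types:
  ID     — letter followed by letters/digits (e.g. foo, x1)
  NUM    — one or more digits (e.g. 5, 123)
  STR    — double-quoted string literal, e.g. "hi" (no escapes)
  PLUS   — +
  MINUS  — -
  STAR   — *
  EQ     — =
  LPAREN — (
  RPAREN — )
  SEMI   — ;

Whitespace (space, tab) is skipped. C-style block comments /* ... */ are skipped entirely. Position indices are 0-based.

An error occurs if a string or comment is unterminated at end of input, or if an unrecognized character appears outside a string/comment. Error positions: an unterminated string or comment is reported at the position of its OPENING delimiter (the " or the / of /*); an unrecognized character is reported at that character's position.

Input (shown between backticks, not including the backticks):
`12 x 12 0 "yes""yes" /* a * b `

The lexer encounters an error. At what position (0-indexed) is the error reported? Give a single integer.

pos=0: emit NUM '12' (now at pos=2)
pos=3: emit ID 'x' (now at pos=4)
pos=5: emit NUM '12' (now at pos=7)
pos=8: emit NUM '0' (now at pos=9)
pos=10: enter STRING mode
pos=10: emit STR "yes" (now at pos=15)
pos=15: enter STRING mode
pos=15: emit STR "yes" (now at pos=20)
pos=21: enter COMMENT mode (saw '/*')
pos=21: ERROR — unterminated comment (reached EOF)

Answer: 21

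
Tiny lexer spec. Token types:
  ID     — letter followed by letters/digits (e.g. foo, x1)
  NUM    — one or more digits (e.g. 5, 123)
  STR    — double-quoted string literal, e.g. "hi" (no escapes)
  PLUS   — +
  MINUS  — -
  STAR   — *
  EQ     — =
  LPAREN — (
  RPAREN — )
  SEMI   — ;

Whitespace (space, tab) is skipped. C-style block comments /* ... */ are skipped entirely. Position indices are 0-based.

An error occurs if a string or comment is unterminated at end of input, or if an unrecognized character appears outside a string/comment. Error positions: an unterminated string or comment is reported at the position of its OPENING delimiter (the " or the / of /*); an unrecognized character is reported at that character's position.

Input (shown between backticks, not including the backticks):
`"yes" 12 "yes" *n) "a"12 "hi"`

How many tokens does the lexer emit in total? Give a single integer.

Answer: 9

Derivation:
pos=0: enter STRING mode
pos=0: emit STR "yes" (now at pos=5)
pos=6: emit NUM '12' (now at pos=8)
pos=9: enter STRING mode
pos=9: emit STR "yes" (now at pos=14)
pos=15: emit STAR '*'
pos=16: emit ID 'n' (now at pos=17)
pos=17: emit RPAREN ')'
pos=19: enter STRING mode
pos=19: emit STR "a" (now at pos=22)
pos=22: emit NUM '12' (now at pos=24)
pos=25: enter STRING mode
pos=25: emit STR "hi" (now at pos=29)
DONE. 9 tokens: [STR, NUM, STR, STAR, ID, RPAREN, STR, NUM, STR]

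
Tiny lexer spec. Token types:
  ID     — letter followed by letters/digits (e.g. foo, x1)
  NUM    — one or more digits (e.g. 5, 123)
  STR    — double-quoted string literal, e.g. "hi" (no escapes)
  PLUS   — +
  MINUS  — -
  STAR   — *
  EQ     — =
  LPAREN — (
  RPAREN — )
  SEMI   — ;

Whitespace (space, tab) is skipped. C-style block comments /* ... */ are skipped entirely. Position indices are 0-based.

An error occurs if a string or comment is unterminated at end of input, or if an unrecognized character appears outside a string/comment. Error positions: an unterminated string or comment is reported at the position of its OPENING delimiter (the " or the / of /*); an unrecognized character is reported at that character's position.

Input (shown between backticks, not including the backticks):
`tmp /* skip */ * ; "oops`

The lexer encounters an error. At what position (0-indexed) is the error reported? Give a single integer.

Answer: 19

Derivation:
pos=0: emit ID 'tmp' (now at pos=3)
pos=4: enter COMMENT mode (saw '/*')
exit COMMENT mode (now at pos=14)
pos=15: emit STAR '*'
pos=17: emit SEMI ';'
pos=19: enter STRING mode
pos=19: ERROR — unterminated string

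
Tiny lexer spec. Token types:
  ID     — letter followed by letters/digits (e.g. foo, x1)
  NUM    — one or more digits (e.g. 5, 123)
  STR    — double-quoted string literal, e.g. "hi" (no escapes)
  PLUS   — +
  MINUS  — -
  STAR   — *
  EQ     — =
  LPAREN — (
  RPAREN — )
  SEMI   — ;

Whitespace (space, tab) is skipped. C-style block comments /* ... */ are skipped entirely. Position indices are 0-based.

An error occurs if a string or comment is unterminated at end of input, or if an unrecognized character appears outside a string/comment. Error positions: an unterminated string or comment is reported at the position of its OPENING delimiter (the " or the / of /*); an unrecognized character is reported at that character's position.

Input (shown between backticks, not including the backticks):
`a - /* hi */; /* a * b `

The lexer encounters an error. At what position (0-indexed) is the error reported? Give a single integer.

pos=0: emit ID 'a' (now at pos=1)
pos=2: emit MINUS '-'
pos=4: enter COMMENT mode (saw '/*')
exit COMMENT mode (now at pos=12)
pos=12: emit SEMI ';'
pos=14: enter COMMENT mode (saw '/*')
pos=14: ERROR — unterminated comment (reached EOF)

Answer: 14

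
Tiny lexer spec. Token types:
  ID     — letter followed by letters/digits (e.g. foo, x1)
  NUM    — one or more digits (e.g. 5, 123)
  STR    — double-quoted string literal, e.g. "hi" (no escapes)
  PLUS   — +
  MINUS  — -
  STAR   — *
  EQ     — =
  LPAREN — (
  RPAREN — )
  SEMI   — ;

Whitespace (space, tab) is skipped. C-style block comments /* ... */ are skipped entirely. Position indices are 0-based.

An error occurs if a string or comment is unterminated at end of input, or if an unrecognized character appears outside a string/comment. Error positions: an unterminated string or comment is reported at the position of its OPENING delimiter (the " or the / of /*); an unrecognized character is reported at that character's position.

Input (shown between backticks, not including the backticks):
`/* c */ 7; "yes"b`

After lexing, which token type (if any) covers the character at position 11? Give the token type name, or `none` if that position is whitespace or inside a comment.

pos=0: enter COMMENT mode (saw '/*')
exit COMMENT mode (now at pos=7)
pos=8: emit NUM '7' (now at pos=9)
pos=9: emit SEMI ';'
pos=11: enter STRING mode
pos=11: emit STR "yes" (now at pos=16)
pos=16: emit ID 'b' (now at pos=17)
DONE. 4 tokens: [NUM, SEMI, STR, ID]
Position 11: char is '"' -> STR

Answer: STR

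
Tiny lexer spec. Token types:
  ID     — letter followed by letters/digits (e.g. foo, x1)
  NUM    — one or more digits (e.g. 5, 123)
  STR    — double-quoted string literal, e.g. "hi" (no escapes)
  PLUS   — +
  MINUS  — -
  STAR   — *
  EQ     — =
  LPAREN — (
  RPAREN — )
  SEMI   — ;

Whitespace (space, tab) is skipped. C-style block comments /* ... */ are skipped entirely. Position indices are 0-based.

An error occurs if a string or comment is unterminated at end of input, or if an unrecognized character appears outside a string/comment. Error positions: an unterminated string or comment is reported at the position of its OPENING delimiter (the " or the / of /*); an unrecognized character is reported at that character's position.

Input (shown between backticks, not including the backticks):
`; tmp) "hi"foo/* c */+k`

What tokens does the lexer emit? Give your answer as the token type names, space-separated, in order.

Answer: SEMI ID RPAREN STR ID PLUS ID

Derivation:
pos=0: emit SEMI ';'
pos=2: emit ID 'tmp' (now at pos=5)
pos=5: emit RPAREN ')'
pos=7: enter STRING mode
pos=7: emit STR "hi" (now at pos=11)
pos=11: emit ID 'foo' (now at pos=14)
pos=14: enter COMMENT mode (saw '/*')
exit COMMENT mode (now at pos=21)
pos=21: emit PLUS '+'
pos=22: emit ID 'k' (now at pos=23)
DONE. 7 tokens: [SEMI, ID, RPAREN, STR, ID, PLUS, ID]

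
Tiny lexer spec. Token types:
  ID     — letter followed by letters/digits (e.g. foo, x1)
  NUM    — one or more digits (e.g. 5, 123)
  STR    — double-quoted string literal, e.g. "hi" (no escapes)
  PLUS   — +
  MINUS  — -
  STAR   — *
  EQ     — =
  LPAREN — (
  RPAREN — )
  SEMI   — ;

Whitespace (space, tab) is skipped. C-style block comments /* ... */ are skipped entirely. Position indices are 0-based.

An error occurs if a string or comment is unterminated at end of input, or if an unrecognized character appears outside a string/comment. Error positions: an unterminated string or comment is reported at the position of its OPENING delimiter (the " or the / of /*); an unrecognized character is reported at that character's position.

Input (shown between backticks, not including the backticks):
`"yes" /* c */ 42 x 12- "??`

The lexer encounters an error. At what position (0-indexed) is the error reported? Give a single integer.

pos=0: enter STRING mode
pos=0: emit STR "yes" (now at pos=5)
pos=6: enter COMMENT mode (saw '/*')
exit COMMENT mode (now at pos=13)
pos=14: emit NUM '42' (now at pos=16)
pos=17: emit ID 'x' (now at pos=18)
pos=19: emit NUM '12' (now at pos=21)
pos=21: emit MINUS '-'
pos=23: enter STRING mode
pos=23: ERROR — unterminated string

Answer: 23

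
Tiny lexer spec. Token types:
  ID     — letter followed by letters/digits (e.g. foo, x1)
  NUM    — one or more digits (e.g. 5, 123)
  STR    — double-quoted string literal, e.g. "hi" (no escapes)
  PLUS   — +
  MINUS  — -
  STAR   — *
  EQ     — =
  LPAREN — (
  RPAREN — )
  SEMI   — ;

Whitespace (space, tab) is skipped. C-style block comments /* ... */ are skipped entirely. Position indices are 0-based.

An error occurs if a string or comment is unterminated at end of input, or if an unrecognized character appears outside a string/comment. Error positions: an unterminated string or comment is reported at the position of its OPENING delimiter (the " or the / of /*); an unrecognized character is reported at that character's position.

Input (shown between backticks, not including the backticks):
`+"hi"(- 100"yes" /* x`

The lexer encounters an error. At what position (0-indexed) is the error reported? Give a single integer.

pos=0: emit PLUS '+'
pos=1: enter STRING mode
pos=1: emit STR "hi" (now at pos=5)
pos=5: emit LPAREN '('
pos=6: emit MINUS '-'
pos=8: emit NUM '100' (now at pos=11)
pos=11: enter STRING mode
pos=11: emit STR "yes" (now at pos=16)
pos=17: enter COMMENT mode (saw '/*')
pos=17: ERROR — unterminated comment (reached EOF)

Answer: 17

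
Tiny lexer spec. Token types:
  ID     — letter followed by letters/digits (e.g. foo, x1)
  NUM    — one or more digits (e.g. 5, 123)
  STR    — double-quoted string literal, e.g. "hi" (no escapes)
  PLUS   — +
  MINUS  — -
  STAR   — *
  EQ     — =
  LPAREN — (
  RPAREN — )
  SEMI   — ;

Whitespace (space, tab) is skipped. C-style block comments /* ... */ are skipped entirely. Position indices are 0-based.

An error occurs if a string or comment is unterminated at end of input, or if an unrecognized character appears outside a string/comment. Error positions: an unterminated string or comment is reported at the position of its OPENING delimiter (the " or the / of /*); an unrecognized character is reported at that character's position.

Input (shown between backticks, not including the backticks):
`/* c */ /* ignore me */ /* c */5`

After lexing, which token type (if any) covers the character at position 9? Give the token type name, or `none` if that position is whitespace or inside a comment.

Answer: none

Derivation:
pos=0: enter COMMENT mode (saw '/*')
exit COMMENT mode (now at pos=7)
pos=8: enter COMMENT mode (saw '/*')
exit COMMENT mode (now at pos=23)
pos=24: enter COMMENT mode (saw '/*')
exit COMMENT mode (now at pos=31)
pos=31: emit NUM '5' (now at pos=32)
DONE. 1 tokens: [NUM]
Position 9: char is '*' -> none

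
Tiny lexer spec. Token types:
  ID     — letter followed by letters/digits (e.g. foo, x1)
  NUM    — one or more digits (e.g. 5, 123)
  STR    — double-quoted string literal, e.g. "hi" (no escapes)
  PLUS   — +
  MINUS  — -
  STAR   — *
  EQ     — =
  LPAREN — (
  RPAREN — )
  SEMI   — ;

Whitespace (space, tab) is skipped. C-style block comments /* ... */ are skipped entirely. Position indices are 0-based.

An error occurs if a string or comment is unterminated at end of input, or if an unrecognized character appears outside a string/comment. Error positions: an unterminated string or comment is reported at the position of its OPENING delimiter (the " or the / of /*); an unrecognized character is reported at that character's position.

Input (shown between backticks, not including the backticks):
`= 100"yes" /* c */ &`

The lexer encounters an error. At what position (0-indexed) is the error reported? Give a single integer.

Answer: 19

Derivation:
pos=0: emit EQ '='
pos=2: emit NUM '100' (now at pos=5)
pos=5: enter STRING mode
pos=5: emit STR "yes" (now at pos=10)
pos=11: enter COMMENT mode (saw '/*')
exit COMMENT mode (now at pos=18)
pos=19: ERROR — unrecognized char '&'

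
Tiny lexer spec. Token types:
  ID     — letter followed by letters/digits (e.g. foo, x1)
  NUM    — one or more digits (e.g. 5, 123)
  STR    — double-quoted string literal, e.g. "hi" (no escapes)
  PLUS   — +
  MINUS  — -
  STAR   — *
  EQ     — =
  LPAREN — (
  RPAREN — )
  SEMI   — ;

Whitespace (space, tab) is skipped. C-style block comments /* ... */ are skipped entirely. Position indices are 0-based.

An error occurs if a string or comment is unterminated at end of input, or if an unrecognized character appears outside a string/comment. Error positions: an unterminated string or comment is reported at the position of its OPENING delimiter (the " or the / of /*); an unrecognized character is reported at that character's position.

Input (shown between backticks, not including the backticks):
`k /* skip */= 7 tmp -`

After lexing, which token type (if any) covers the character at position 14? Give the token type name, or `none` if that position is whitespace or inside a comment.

Answer: NUM

Derivation:
pos=0: emit ID 'k' (now at pos=1)
pos=2: enter COMMENT mode (saw '/*')
exit COMMENT mode (now at pos=12)
pos=12: emit EQ '='
pos=14: emit NUM '7' (now at pos=15)
pos=16: emit ID 'tmp' (now at pos=19)
pos=20: emit MINUS '-'
DONE. 5 tokens: [ID, EQ, NUM, ID, MINUS]
Position 14: char is '7' -> NUM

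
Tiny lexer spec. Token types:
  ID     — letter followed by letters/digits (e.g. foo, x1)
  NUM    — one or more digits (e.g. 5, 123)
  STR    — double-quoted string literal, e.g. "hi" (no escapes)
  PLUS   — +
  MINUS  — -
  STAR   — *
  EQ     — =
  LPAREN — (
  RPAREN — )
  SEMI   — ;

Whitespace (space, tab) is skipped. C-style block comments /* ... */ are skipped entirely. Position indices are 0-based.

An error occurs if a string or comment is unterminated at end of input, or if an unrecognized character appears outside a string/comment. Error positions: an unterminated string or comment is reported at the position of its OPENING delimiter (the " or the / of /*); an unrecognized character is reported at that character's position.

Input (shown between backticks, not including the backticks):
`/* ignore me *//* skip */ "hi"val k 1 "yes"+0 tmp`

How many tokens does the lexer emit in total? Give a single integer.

Answer: 8

Derivation:
pos=0: enter COMMENT mode (saw '/*')
exit COMMENT mode (now at pos=15)
pos=15: enter COMMENT mode (saw '/*')
exit COMMENT mode (now at pos=25)
pos=26: enter STRING mode
pos=26: emit STR "hi" (now at pos=30)
pos=30: emit ID 'val' (now at pos=33)
pos=34: emit ID 'k' (now at pos=35)
pos=36: emit NUM '1' (now at pos=37)
pos=38: enter STRING mode
pos=38: emit STR "yes" (now at pos=43)
pos=43: emit PLUS '+'
pos=44: emit NUM '0' (now at pos=45)
pos=46: emit ID 'tmp' (now at pos=49)
DONE. 8 tokens: [STR, ID, ID, NUM, STR, PLUS, NUM, ID]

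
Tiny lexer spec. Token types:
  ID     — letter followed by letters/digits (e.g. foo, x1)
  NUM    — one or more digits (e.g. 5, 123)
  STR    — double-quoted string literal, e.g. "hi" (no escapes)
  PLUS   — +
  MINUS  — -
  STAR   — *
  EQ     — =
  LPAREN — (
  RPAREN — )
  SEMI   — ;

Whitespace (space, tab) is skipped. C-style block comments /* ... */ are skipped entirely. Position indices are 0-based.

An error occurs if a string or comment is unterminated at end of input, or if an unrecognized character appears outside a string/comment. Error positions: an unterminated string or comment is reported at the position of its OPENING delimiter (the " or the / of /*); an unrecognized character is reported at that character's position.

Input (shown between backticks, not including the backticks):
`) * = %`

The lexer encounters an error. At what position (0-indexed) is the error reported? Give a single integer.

pos=0: emit RPAREN ')'
pos=2: emit STAR '*'
pos=4: emit EQ '='
pos=6: ERROR — unrecognized char '%'

Answer: 6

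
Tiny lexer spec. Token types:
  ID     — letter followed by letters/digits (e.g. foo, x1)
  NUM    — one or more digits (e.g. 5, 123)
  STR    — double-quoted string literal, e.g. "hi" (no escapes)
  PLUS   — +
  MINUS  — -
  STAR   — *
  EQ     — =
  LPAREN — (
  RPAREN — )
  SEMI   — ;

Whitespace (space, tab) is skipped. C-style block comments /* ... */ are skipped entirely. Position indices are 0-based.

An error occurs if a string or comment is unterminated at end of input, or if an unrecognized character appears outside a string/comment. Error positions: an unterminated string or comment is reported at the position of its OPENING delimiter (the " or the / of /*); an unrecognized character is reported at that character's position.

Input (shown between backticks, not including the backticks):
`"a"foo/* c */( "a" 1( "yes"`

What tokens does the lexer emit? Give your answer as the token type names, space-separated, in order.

Answer: STR ID LPAREN STR NUM LPAREN STR

Derivation:
pos=0: enter STRING mode
pos=0: emit STR "a" (now at pos=3)
pos=3: emit ID 'foo' (now at pos=6)
pos=6: enter COMMENT mode (saw '/*')
exit COMMENT mode (now at pos=13)
pos=13: emit LPAREN '('
pos=15: enter STRING mode
pos=15: emit STR "a" (now at pos=18)
pos=19: emit NUM '1' (now at pos=20)
pos=20: emit LPAREN '('
pos=22: enter STRING mode
pos=22: emit STR "yes" (now at pos=27)
DONE. 7 tokens: [STR, ID, LPAREN, STR, NUM, LPAREN, STR]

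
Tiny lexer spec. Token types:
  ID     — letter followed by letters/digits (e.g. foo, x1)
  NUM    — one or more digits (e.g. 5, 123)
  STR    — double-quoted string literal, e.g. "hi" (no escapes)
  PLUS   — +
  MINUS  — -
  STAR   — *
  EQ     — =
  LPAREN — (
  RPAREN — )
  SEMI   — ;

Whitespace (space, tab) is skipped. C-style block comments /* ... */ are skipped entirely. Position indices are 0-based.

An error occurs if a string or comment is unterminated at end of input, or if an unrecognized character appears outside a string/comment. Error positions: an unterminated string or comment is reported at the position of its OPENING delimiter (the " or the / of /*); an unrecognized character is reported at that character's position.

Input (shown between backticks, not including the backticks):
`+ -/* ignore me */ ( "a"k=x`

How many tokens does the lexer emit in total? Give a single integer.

pos=0: emit PLUS '+'
pos=2: emit MINUS '-'
pos=3: enter COMMENT mode (saw '/*')
exit COMMENT mode (now at pos=18)
pos=19: emit LPAREN '('
pos=21: enter STRING mode
pos=21: emit STR "a" (now at pos=24)
pos=24: emit ID 'k' (now at pos=25)
pos=25: emit EQ '='
pos=26: emit ID 'x' (now at pos=27)
DONE. 7 tokens: [PLUS, MINUS, LPAREN, STR, ID, EQ, ID]

Answer: 7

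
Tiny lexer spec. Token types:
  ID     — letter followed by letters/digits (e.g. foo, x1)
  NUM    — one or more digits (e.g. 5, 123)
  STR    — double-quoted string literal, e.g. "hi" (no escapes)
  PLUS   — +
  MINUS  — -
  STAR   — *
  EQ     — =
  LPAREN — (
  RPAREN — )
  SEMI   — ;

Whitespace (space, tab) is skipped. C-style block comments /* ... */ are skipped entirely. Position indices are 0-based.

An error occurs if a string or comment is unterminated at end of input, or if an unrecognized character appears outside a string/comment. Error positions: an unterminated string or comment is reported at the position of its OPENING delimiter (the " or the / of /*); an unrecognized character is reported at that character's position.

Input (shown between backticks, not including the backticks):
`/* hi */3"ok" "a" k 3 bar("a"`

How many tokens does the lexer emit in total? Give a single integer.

Answer: 8

Derivation:
pos=0: enter COMMENT mode (saw '/*')
exit COMMENT mode (now at pos=8)
pos=8: emit NUM '3' (now at pos=9)
pos=9: enter STRING mode
pos=9: emit STR "ok" (now at pos=13)
pos=14: enter STRING mode
pos=14: emit STR "a" (now at pos=17)
pos=18: emit ID 'k' (now at pos=19)
pos=20: emit NUM '3' (now at pos=21)
pos=22: emit ID 'bar' (now at pos=25)
pos=25: emit LPAREN '('
pos=26: enter STRING mode
pos=26: emit STR "a" (now at pos=29)
DONE. 8 tokens: [NUM, STR, STR, ID, NUM, ID, LPAREN, STR]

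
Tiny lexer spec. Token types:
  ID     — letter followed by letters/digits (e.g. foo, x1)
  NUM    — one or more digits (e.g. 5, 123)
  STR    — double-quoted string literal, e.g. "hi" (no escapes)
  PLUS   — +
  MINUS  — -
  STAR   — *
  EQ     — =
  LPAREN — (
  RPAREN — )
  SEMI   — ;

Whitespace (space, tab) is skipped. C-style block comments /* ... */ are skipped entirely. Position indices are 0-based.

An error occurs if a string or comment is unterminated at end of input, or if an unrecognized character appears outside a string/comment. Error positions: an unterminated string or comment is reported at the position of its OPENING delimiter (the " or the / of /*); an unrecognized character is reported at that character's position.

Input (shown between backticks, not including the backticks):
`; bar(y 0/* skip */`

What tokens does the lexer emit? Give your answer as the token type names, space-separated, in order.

Answer: SEMI ID LPAREN ID NUM

Derivation:
pos=0: emit SEMI ';'
pos=2: emit ID 'bar' (now at pos=5)
pos=5: emit LPAREN '('
pos=6: emit ID 'y' (now at pos=7)
pos=8: emit NUM '0' (now at pos=9)
pos=9: enter COMMENT mode (saw '/*')
exit COMMENT mode (now at pos=19)
DONE. 5 tokens: [SEMI, ID, LPAREN, ID, NUM]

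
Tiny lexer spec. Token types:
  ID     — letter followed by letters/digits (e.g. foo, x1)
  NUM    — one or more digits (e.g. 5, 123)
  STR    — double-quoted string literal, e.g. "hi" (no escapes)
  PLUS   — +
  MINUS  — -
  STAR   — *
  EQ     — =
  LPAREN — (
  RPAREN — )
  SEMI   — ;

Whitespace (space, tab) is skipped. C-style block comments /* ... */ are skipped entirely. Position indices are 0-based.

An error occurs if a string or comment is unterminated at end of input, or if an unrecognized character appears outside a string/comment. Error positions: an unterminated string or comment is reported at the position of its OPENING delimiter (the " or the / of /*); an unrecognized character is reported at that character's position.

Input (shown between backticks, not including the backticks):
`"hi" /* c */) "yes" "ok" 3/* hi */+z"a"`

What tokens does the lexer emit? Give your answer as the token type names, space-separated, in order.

pos=0: enter STRING mode
pos=0: emit STR "hi" (now at pos=4)
pos=5: enter COMMENT mode (saw '/*')
exit COMMENT mode (now at pos=12)
pos=12: emit RPAREN ')'
pos=14: enter STRING mode
pos=14: emit STR "yes" (now at pos=19)
pos=20: enter STRING mode
pos=20: emit STR "ok" (now at pos=24)
pos=25: emit NUM '3' (now at pos=26)
pos=26: enter COMMENT mode (saw '/*')
exit COMMENT mode (now at pos=34)
pos=34: emit PLUS '+'
pos=35: emit ID 'z' (now at pos=36)
pos=36: enter STRING mode
pos=36: emit STR "a" (now at pos=39)
DONE. 8 tokens: [STR, RPAREN, STR, STR, NUM, PLUS, ID, STR]

Answer: STR RPAREN STR STR NUM PLUS ID STR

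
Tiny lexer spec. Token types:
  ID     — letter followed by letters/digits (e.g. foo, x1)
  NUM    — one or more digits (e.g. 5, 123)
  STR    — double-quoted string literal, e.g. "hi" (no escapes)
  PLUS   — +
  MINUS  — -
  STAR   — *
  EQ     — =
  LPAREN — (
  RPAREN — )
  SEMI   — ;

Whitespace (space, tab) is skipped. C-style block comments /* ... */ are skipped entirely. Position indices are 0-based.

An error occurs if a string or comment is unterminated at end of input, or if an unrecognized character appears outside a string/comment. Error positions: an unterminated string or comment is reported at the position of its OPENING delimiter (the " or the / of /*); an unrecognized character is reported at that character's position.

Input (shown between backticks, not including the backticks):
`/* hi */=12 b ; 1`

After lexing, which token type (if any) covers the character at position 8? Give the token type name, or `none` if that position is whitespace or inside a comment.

pos=0: enter COMMENT mode (saw '/*')
exit COMMENT mode (now at pos=8)
pos=8: emit EQ '='
pos=9: emit NUM '12' (now at pos=11)
pos=12: emit ID 'b' (now at pos=13)
pos=14: emit SEMI ';'
pos=16: emit NUM '1' (now at pos=17)
DONE. 5 tokens: [EQ, NUM, ID, SEMI, NUM]
Position 8: char is '=' -> EQ

Answer: EQ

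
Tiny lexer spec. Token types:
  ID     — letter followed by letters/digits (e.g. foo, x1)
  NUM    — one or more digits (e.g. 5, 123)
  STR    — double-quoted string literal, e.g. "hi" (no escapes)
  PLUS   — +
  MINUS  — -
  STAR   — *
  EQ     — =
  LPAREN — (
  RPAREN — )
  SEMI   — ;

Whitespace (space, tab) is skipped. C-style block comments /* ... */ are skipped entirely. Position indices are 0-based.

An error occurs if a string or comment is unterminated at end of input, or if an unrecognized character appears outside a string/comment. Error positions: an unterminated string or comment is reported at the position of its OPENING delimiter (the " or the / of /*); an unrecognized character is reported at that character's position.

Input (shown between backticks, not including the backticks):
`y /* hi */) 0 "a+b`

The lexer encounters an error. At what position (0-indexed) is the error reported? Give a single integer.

pos=0: emit ID 'y' (now at pos=1)
pos=2: enter COMMENT mode (saw '/*')
exit COMMENT mode (now at pos=10)
pos=10: emit RPAREN ')'
pos=12: emit NUM '0' (now at pos=13)
pos=14: enter STRING mode
pos=14: ERROR — unterminated string

Answer: 14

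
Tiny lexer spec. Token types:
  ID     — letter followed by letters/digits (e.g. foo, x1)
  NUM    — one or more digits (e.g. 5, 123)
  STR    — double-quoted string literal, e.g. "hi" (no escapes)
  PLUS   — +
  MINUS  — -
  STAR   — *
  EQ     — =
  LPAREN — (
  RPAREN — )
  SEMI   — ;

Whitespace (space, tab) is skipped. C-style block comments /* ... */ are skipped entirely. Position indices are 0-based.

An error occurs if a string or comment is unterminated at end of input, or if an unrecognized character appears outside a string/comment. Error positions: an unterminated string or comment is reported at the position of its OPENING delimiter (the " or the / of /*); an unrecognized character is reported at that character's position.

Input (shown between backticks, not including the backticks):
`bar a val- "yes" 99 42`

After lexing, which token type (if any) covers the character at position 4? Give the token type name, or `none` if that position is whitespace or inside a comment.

Answer: ID

Derivation:
pos=0: emit ID 'bar' (now at pos=3)
pos=4: emit ID 'a' (now at pos=5)
pos=6: emit ID 'val' (now at pos=9)
pos=9: emit MINUS '-'
pos=11: enter STRING mode
pos=11: emit STR "yes" (now at pos=16)
pos=17: emit NUM '99' (now at pos=19)
pos=20: emit NUM '42' (now at pos=22)
DONE. 7 tokens: [ID, ID, ID, MINUS, STR, NUM, NUM]
Position 4: char is 'a' -> ID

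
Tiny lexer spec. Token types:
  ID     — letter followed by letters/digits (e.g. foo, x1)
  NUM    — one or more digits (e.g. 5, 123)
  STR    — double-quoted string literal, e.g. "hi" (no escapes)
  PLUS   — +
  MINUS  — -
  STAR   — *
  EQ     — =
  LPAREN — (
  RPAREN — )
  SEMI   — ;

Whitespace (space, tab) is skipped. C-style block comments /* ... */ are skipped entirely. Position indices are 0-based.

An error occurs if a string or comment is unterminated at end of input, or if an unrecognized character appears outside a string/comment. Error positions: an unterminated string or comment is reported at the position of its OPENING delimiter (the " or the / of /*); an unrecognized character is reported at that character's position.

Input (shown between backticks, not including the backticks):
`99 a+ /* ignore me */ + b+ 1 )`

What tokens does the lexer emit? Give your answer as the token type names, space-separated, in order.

Answer: NUM ID PLUS PLUS ID PLUS NUM RPAREN

Derivation:
pos=0: emit NUM '99' (now at pos=2)
pos=3: emit ID 'a' (now at pos=4)
pos=4: emit PLUS '+'
pos=6: enter COMMENT mode (saw '/*')
exit COMMENT mode (now at pos=21)
pos=22: emit PLUS '+'
pos=24: emit ID 'b' (now at pos=25)
pos=25: emit PLUS '+'
pos=27: emit NUM '1' (now at pos=28)
pos=29: emit RPAREN ')'
DONE. 8 tokens: [NUM, ID, PLUS, PLUS, ID, PLUS, NUM, RPAREN]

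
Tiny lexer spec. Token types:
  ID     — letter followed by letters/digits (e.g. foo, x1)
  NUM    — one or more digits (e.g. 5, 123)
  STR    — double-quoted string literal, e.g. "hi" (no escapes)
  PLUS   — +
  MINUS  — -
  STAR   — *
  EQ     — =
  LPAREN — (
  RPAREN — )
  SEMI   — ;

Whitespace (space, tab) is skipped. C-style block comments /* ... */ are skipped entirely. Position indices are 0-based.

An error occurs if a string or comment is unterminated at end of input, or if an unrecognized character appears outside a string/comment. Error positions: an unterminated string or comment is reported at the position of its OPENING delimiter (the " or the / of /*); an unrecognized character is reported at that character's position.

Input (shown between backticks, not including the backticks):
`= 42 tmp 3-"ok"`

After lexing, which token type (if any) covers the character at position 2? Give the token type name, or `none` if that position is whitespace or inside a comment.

Answer: NUM

Derivation:
pos=0: emit EQ '='
pos=2: emit NUM '42' (now at pos=4)
pos=5: emit ID 'tmp' (now at pos=8)
pos=9: emit NUM '3' (now at pos=10)
pos=10: emit MINUS '-'
pos=11: enter STRING mode
pos=11: emit STR "ok" (now at pos=15)
DONE. 6 tokens: [EQ, NUM, ID, NUM, MINUS, STR]
Position 2: char is '4' -> NUM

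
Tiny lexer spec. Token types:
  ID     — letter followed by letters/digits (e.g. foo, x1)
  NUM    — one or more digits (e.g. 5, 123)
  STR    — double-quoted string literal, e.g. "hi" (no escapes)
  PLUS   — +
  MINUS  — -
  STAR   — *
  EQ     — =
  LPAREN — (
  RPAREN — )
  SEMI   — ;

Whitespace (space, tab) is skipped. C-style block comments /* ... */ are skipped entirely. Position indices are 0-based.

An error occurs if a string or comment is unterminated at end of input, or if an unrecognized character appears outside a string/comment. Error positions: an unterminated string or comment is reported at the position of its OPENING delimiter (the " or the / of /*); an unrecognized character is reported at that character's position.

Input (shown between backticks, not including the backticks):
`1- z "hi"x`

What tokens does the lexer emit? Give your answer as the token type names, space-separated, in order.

pos=0: emit NUM '1' (now at pos=1)
pos=1: emit MINUS '-'
pos=3: emit ID 'z' (now at pos=4)
pos=5: enter STRING mode
pos=5: emit STR "hi" (now at pos=9)
pos=9: emit ID 'x' (now at pos=10)
DONE. 5 tokens: [NUM, MINUS, ID, STR, ID]

Answer: NUM MINUS ID STR ID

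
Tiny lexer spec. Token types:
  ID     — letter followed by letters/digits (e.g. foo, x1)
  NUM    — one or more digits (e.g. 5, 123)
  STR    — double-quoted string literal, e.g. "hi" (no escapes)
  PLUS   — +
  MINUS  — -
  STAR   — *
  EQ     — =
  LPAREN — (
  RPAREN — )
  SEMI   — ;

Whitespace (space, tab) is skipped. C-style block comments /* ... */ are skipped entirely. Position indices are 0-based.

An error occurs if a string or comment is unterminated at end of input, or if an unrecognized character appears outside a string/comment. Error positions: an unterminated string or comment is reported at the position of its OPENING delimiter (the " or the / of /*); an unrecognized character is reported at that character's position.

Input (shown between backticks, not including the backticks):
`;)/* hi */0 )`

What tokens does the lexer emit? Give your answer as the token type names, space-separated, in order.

Answer: SEMI RPAREN NUM RPAREN

Derivation:
pos=0: emit SEMI ';'
pos=1: emit RPAREN ')'
pos=2: enter COMMENT mode (saw '/*')
exit COMMENT mode (now at pos=10)
pos=10: emit NUM '0' (now at pos=11)
pos=12: emit RPAREN ')'
DONE. 4 tokens: [SEMI, RPAREN, NUM, RPAREN]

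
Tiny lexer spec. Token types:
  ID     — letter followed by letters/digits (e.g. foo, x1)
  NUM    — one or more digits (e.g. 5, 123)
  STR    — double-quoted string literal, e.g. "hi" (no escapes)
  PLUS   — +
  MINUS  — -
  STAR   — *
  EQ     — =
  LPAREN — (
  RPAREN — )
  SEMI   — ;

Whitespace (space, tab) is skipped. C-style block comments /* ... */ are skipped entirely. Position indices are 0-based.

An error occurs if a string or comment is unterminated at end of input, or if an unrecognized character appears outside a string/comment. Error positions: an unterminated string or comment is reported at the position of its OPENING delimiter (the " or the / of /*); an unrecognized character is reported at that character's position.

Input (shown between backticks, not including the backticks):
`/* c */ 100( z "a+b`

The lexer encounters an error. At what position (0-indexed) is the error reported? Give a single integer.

Answer: 15

Derivation:
pos=0: enter COMMENT mode (saw '/*')
exit COMMENT mode (now at pos=7)
pos=8: emit NUM '100' (now at pos=11)
pos=11: emit LPAREN '('
pos=13: emit ID 'z' (now at pos=14)
pos=15: enter STRING mode
pos=15: ERROR — unterminated string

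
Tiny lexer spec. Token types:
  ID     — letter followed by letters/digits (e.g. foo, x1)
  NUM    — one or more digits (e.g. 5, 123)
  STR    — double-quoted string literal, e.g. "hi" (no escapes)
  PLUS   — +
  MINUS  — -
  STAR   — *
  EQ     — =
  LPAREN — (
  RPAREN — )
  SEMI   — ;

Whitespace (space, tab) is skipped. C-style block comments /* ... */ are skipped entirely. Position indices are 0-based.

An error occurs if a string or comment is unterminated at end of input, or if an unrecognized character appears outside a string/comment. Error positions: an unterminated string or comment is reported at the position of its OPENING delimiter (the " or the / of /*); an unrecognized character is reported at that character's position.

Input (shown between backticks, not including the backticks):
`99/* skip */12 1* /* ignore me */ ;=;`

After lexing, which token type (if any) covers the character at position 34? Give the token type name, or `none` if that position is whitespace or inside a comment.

Answer: SEMI

Derivation:
pos=0: emit NUM '99' (now at pos=2)
pos=2: enter COMMENT mode (saw '/*')
exit COMMENT mode (now at pos=12)
pos=12: emit NUM '12' (now at pos=14)
pos=15: emit NUM '1' (now at pos=16)
pos=16: emit STAR '*'
pos=18: enter COMMENT mode (saw '/*')
exit COMMENT mode (now at pos=33)
pos=34: emit SEMI ';'
pos=35: emit EQ '='
pos=36: emit SEMI ';'
DONE. 7 tokens: [NUM, NUM, NUM, STAR, SEMI, EQ, SEMI]
Position 34: char is ';' -> SEMI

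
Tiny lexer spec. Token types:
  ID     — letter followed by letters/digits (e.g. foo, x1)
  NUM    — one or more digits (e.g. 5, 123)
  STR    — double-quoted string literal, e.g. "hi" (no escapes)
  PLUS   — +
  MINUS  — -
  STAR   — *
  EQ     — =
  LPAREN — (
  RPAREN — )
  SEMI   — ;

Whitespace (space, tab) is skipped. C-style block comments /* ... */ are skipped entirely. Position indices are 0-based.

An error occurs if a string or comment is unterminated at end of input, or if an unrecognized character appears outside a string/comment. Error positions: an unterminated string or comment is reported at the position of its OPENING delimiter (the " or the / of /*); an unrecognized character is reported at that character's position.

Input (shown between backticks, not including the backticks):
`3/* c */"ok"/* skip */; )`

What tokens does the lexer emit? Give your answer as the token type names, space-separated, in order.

pos=0: emit NUM '3' (now at pos=1)
pos=1: enter COMMENT mode (saw '/*')
exit COMMENT mode (now at pos=8)
pos=8: enter STRING mode
pos=8: emit STR "ok" (now at pos=12)
pos=12: enter COMMENT mode (saw '/*')
exit COMMENT mode (now at pos=22)
pos=22: emit SEMI ';'
pos=24: emit RPAREN ')'
DONE. 4 tokens: [NUM, STR, SEMI, RPAREN]

Answer: NUM STR SEMI RPAREN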